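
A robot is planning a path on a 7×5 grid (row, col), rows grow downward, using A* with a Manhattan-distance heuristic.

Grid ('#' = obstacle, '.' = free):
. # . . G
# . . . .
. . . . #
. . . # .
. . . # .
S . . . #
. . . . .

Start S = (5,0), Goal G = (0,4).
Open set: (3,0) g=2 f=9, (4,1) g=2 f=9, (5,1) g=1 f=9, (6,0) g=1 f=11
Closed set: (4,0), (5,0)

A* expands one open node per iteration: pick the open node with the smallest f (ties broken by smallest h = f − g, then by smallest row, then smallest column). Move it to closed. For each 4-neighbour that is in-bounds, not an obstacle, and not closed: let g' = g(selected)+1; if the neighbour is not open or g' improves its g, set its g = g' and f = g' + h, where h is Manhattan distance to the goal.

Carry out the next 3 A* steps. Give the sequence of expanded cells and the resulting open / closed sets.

step 1: expand (3,0) (f=9, h=7) → closed; open now [(2,0) g=3 f=9, (3,1) g=3 f=9, (4,1) g=2 f=9, (5,1) g=1 f=9, (6,0) g=1 f=11]
step 2: expand (2,0) (f=9, h=6) → closed; open now [(2,1) g=4 f=9, (3,1) g=3 f=9, (4,1) g=2 f=9, (5,1) g=1 f=9, (6,0) g=1 f=11]
step 3: expand (2,1) (f=9, h=5) → closed; open now [(1,1) g=5 f=9, (2,2) g=5 f=9, (3,1) g=3 f=9, (4,1) g=2 f=9, (5,1) g=1 f=9, (6,0) g=1 f=11]

order=[(3,0) → (2,0) → (2,1)]; open=[(1,1) g=5 f=9, (2,2) g=5 f=9, (3,1) g=3 f=9, (4,1) g=2 f=9, (5,1) g=1 f=9, (6,0) g=1 f=11]; closed=[(2,0), (2,1), (3,0), (4,0), (5,0)]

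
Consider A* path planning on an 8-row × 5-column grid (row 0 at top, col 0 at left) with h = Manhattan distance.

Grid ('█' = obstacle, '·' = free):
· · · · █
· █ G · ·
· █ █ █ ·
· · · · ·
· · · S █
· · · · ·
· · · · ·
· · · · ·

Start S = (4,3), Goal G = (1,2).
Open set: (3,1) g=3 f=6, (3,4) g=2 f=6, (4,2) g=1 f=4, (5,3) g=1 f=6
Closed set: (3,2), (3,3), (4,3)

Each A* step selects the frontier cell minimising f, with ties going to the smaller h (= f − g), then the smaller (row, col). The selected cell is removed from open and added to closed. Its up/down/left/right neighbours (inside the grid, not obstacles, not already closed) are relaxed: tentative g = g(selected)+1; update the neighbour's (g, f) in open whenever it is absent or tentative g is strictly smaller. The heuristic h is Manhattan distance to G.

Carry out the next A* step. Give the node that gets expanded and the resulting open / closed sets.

expanded=(4,2); open=[(3,1) g=3 f=6, (3,4) g=2 f=6, (4,1) g=2 f=6, (5,2) g=2 f=6, (5,3) g=1 f=6]; closed=[(3,2), (3,3), (4,2), (4,3)]

step 1: expand (4,2) (f=4, h=3) → closed; open now [(3,1) g=3 f=6, (3,4) g=2 f=6, (4,1) g=2 f=6, (5,2) g=2 f=6, (5,3) g=1 f=6]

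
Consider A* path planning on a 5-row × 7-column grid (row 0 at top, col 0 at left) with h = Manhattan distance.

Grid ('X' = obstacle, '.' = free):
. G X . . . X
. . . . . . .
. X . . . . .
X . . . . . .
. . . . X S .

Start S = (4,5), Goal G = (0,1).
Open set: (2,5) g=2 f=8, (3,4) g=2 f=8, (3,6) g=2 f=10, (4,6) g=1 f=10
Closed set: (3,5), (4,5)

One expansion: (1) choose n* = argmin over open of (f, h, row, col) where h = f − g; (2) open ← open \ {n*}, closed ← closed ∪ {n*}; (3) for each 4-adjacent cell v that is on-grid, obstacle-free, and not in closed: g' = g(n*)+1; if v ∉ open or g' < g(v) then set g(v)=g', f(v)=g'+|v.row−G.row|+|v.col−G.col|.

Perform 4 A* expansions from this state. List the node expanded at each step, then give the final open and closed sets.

step 1: expand (2,5) (f=8, h=6) → closed; open now [(1,5) g=3 f=8, (2,4) g=3 f=8, (2,6) g=3 f=10, (3,4) g=2 f=8, (3,6) g=2 f=10, (4,6) g=1 f=10]
step 2: expand (1,5) (f=8, h=5) → closed; open now [(0,5) g=4 f=8, (1,4) g=4 f=8, (1,6) g=4 f=10, (2,4) g=3 f=8, (2,6) g=3 f=10, (3,4) g=2 f=8, (3,6) g=2 f=10, (4,6) g=1 f=10]
step 3: expand (0,5) (f=8, h=4) → closed; open now [(0,4) g=5 f=8, (1,4) g=4 f=8, (1,6) g=4 f=10, (2,4) g=3 f=8, (2,6) g=3 f=10, (3,4) g=2 f=8, (3,6) g=2 f=10, (4,6) g=1 f=10]
step 4: expand (0,4) (f=8, h=3) → closed; open now [(0,3) g=6 f=8, (1,4) g=4 f=8, (1,6) g=4 f=10, (2,4) g=3 f=8, (2,6) g=3 f=10, (3,4) g=2 f=8, (3,6) g=2 f=10, (4,6) g=1 f=10]

order=[(2,5) → (1,5) → (0,5) → (0,4)]; open=[(0,3) g=6 f=8, (1,4) g=4 f=8, (1,6) g=4 f=10, (2,4) g=3 f=8, (2,6) g=3 f=10, (3,4) g=2 f=8, (3,6) g=2 f=10, (4,6) g=1 f=10]; closed=[(0,4), (0,5), (1,5), (2,5), (3,5), (4,5)]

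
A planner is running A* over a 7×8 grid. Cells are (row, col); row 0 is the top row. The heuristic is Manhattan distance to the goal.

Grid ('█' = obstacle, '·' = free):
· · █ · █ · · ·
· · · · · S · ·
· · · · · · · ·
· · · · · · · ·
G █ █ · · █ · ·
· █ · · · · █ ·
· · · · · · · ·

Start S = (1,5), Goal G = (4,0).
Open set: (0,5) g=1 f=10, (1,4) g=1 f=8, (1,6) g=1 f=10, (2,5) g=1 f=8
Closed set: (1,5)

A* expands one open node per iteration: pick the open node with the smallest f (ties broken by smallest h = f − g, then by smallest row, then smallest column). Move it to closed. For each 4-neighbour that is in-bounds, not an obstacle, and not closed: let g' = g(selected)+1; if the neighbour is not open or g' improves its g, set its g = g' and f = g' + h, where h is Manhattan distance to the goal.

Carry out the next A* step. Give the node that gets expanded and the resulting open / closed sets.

step 1: expand (1,4) (f=8, h=7) → closed; open now [(0,5) g=1 f=10, (1,3) g=2 f=8, (1,6) g=1 f=10, (2,4) g=2 f=8, (2,5) g=1 f=8]

expanded=(1,4); open=[(0,5) g=1 f=10, (1,3) g=2 f=8, (1,6) g=1 f=10, (2,4) g=2 f=8, (2,5) g=1 f=8]; closed=[(1,4), (1,5)]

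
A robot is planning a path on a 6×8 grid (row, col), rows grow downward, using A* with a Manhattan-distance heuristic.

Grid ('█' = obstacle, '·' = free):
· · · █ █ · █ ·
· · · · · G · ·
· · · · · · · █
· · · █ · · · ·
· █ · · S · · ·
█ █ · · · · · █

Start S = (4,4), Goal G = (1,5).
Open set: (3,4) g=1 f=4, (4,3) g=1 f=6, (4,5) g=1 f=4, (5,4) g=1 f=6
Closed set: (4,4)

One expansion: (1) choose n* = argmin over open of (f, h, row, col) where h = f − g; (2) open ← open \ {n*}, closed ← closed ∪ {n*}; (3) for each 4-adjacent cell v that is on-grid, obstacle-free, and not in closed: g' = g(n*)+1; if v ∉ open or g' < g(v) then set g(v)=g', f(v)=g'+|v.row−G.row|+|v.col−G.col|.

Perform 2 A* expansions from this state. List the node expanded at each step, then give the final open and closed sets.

order=[(3,4) → (2,4)]; open=[(1,4) g=3 f=4, (2,3) g=3 f=6, (2,5) g=3 f=4, (3,5) g=2 f=4, (4,3) g=1 f=6, (4,5) g=1 f=4, (5,4) g=1 f=6]; closed=[(2,4), (3,4), (4,4)]

step 1: expand (3,4) (f=4, h=3) → closed; open now [(2,4) g=2 f=4, (3,5) g=2 f=4, (4,3) g=1 f=6, (4,5) g=1 f=4, (5,4) g=1 f=6]
step 2: expand (2,4) (f=4, h=2) → closed; open now [(1,4) g=3 f=4, (2,3) g=3 f=6, (2,5) g=3 f=4, (3,5) g=2 f=4, (4,3) g=1 f=6, (4,5) g=1 f=4, (5,4) g=1 f=6]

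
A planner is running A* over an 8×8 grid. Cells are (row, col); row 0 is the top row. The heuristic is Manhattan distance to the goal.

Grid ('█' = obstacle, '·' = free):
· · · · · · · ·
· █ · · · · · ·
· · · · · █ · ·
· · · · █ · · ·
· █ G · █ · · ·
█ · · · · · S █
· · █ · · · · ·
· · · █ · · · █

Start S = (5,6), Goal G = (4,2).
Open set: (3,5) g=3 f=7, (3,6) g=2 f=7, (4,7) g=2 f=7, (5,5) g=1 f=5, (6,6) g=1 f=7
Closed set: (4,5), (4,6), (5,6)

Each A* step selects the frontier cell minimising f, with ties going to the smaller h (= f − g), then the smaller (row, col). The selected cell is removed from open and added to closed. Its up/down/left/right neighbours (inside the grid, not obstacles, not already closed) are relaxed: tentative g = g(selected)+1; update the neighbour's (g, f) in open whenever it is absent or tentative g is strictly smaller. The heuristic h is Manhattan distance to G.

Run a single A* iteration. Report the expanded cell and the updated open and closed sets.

step 1: expand (5,5) (f=5, h=4) → closed; open now [(3,5) g=3 f=7, (3,6) g=2 f=7, (4,7) g=2 f=7, (5,4) g=2 f=5, (6,5) g=2 f=7, (6,6) g=1 f=7]

expanded=(5,5); open=[(3,5) g=3 f=7, (3,6) g=2 f=7, (4,7) g=2 f=7, (5,4) g=2 f=5, (6,5) g=2 f=7, (6,6) g=1 f=7]; closed=[(4,5), (4,6), (5,5), (5,6)]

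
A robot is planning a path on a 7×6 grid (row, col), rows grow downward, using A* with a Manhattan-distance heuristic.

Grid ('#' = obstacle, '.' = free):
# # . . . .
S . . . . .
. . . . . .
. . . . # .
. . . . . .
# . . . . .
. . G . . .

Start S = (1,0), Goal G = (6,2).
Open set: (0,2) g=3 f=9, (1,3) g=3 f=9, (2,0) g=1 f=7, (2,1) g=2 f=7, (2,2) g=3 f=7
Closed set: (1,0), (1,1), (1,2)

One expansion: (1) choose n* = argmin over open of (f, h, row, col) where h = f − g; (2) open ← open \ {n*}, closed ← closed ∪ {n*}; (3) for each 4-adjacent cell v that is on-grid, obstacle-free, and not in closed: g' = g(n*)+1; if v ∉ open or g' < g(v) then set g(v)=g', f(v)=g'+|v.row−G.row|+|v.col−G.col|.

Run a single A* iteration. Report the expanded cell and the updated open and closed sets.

expanded=(2,2); open=[(0,2) g=3 f=9, (1,3) g=3 f=9, (2,0) g=1 f=7, (2,1) g=2 f=7, (2,3) g=4 f=9, (3,2) g=4 f=7]; closed=[(1,0), (1,1), (1,2), (2,2)]

step 1: expand (2,2) (f=7, h=4) → closed; open now [(0,2) g=3 f=9, (1,3) g=3 f=9, (2,0) g=1 f=7, (2,1) g=2 f=7, (2,3) g=4 f=9, (3,2) g=4 f=7]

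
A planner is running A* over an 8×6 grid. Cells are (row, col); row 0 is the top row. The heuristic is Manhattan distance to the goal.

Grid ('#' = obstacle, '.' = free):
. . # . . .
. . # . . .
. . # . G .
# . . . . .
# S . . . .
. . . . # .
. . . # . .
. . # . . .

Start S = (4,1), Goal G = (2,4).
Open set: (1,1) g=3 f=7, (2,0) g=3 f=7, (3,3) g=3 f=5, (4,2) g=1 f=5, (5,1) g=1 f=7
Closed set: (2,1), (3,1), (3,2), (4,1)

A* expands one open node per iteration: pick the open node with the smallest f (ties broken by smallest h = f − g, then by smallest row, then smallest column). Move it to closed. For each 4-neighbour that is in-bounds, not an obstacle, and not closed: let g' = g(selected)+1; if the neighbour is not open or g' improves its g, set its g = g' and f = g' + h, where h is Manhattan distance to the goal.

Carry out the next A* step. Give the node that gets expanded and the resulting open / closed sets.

step 1: expand (3,3) (f=5, h=2) → closed; open now [(1,1) g=3 f=7, (2,0) g=3 f=7, (2,3) g=4 f=5, (3,4) g=4 f=5, (4,2) g=1 f=5, (4,3) g=4 f=7, (5,1) g=1 f=7]

expanded=(3,3); open=[(1,1) g=3 f=7, (2,0) g=3 f=7, (2,3) g=4 f=5, (3,4) g=4 f=5, (4,2) g=1 f=5, (4,3) g=4 f=7, (5,1) g=1 f=7]; closed=[(2,1), (3,1), (3,2), (3,3), (4,1)]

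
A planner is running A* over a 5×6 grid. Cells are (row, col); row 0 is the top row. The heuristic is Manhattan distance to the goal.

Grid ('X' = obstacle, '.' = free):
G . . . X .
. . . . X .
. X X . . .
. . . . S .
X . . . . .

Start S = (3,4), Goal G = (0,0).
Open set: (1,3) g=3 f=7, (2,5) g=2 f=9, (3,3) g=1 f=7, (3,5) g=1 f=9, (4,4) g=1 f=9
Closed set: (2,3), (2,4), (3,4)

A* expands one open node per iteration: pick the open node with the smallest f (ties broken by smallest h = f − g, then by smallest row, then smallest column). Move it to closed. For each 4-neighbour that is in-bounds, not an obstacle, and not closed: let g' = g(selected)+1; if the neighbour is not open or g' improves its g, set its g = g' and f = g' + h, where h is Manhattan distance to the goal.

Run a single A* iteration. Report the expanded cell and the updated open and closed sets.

expanded=(1,3); open=[(0,3) g=4 f=7, (1,2) g=4 f=7, (2,5) g=2 f=9, (3,3) g=1 f=7, (3,5) g=1 f=9, (4,4) g=1 f=9]; closed=[(1,3), (2,3), (2,4), (3,4)]

step 1: expand (1,3) (f=7, h=4) → closed; open now [(0,3) g=4 f=7, (1,2) g=4 f=7, (2,5) g=2 f=9, (3,3) g=1 f=7, (3,5) g=1 f=9, (4,4) g=1 f=9]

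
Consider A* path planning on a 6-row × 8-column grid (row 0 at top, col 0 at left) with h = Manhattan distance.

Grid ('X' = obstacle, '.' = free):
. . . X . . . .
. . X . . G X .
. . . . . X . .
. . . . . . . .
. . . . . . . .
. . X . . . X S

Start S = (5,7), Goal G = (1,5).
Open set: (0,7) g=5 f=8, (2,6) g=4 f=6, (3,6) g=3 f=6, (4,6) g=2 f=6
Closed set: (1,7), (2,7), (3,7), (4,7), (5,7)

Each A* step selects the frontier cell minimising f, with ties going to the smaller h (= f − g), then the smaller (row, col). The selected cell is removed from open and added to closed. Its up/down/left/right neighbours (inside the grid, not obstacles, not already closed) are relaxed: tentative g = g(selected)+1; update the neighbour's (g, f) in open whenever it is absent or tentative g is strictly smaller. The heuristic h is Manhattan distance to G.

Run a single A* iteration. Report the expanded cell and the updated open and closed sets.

expanded=(2,6); open=[(0,7) g=5 f=8, (3,6) g=3 f=6, (4,6) g=2 f=6]; closed=[(1,7), (2,6), (2,7), (3,7), (4,7), (5,7)]

step 1: expand (2,6) (f=6, h=2) → closed; open now [(0,7) g=5 f=8, (3,6) g=3 f=6, (4,6) g=2 f=6]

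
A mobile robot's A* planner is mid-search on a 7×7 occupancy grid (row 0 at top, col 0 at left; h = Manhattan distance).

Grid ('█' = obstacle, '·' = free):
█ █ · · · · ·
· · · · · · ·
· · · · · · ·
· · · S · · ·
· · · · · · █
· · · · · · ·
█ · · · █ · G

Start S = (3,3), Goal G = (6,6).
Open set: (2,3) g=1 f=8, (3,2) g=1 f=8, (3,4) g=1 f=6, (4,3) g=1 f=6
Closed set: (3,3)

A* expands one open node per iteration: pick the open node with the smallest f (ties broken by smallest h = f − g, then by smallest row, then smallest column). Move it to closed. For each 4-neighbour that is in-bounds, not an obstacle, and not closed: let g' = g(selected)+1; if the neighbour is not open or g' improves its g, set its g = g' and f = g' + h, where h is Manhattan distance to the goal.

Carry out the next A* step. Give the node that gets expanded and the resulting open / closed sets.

step 1: expand (3,4) (f=6, h=5) → closed; open now [(2,3) g=1 f=8, (2,4) g=2 f=8, (3,2) g=1 f=8, (3,5) g=2 f=6, (4,3) g=1 f=6, (4,4) g=2 f=6]

expanded=(3,4); open=[(2,3) g=1 f=8, (2,4) g=2 f=8, (3,2) g=1 f=8, (3,5) g=2 f=6, (4,3) g=1 f=6, (4,4) g=2 f=6]; closed=[(3,3), (3,4)]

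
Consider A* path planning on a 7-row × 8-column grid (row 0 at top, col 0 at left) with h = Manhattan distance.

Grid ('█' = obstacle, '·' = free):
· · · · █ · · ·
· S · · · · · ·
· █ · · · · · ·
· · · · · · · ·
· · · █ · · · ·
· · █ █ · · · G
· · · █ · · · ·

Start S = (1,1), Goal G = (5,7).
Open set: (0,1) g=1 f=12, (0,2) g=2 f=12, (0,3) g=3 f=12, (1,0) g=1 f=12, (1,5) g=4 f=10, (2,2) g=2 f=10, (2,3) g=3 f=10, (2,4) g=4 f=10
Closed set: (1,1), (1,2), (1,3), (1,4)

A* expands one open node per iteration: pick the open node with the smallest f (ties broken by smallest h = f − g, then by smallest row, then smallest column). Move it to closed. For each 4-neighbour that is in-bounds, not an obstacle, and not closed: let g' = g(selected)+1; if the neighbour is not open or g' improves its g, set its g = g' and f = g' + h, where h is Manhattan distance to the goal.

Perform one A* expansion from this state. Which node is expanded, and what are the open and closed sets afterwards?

expanded=(1,5); open=[(0,1) g=1 f=12, (0,2) g=2 f=12, (0,3) g=3 f=12, (0,5) g=5 f=12, (1,0) g=1 f=12, (1,6) g=5 f=10, (2,2) g=2 f=10, (2,3) g=3 f=10, (2,4) g=4 f=10, (2,5) g=5 f=10]; closed=[(1,1), (1,2), (1,3), (1,4), (1,5)]

step 1: expand (1,5) (f=10, h=6) → closed; open now [(0,1) g=1 f=12, (0,2) g=2 f=12, (0,3) g=3 f=12, (0,5) g=5 f=12, (1,0) g=1 f=12, (1,6) g=5 f=10, (2,2) g=2 f=10, (2,3) g=3 f=10, (2,4) g=4 f=10, (2,5) g=5 f=10]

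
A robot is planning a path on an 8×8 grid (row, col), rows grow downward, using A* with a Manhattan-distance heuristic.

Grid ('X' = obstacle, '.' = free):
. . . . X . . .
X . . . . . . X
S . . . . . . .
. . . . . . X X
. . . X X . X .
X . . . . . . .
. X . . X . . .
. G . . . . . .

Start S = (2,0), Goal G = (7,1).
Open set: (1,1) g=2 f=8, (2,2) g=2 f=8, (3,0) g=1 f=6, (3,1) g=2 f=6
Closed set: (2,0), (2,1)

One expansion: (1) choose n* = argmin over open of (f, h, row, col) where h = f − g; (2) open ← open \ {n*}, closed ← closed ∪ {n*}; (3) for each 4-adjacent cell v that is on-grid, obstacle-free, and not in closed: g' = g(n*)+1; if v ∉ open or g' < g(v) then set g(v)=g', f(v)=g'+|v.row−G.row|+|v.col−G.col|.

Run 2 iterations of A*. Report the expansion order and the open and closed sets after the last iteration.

order=[(3,1) → (4,1)]; open=[(1,1) g=2 f=8, (2,2) g=2 f=8, (3,0) g=1 f=6, (3,2) g=3 f=8, (4,0) g=4 f=8, (4,2) g=4 f=8, (5,1) g=4 f=6]; closed=[(2,0), (2,1), (3,1), (4,1)]

step 1: expand (3,1) (f=6, h=4) → closed; open now [(1,1) g=2 f=8, (2,2) g=2 f=8, (3,0) g=1 f=6, (3,2) g=3 f=8, (4,1) g=3 f=6]
step 2: expand (4,1) (f=6, h=3) → closed; open now [(1,1) g=2 f=8, (2,2) g=2 f=8, (3,0) g=1 f=6, (3,2) g=3 f=8, (4,0) g=4 f=8, (4,2) g=4 f=8, (5,1) g=4 f=6]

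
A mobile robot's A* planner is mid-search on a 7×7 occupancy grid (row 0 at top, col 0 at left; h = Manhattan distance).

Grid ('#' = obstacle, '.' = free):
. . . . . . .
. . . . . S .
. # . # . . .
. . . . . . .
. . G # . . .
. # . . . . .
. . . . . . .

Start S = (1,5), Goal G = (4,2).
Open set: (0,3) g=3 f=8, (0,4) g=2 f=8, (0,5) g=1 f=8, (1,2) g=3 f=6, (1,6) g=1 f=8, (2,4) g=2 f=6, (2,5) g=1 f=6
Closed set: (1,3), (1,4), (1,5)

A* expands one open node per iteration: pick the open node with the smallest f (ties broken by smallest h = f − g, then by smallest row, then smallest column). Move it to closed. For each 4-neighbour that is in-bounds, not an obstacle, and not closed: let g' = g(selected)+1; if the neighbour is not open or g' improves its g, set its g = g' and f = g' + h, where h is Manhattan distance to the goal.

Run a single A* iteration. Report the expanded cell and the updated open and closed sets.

step 1: expand (1,2) (f=6, h=3) → closed; open now [(0,2) g=4 f=8, (0,3) g=3 f=8, (0,4) g=2 f=8, (0,5) g=1 f=8, (1,1) g=4 f=8, (1,6) g=1 f=8, (2,2) g=4 f=6, (2,4) g=2 f=6, (2,5) g=1 f=6]

expanded=(1,2); open=[(0,2) g=4 f=8, (0,3) g=3 f=8, (0,4) g=2 f=8, (0,5) g=1 f=8, (1,1) g=4 f=8, (1,6) g=1 f=8, (2,2) g=4 f=6, (2,4) g=2 f=6, (2,5) g=1 f=6]; closed=[(1,2), (1,3), (1,4), (1,5)]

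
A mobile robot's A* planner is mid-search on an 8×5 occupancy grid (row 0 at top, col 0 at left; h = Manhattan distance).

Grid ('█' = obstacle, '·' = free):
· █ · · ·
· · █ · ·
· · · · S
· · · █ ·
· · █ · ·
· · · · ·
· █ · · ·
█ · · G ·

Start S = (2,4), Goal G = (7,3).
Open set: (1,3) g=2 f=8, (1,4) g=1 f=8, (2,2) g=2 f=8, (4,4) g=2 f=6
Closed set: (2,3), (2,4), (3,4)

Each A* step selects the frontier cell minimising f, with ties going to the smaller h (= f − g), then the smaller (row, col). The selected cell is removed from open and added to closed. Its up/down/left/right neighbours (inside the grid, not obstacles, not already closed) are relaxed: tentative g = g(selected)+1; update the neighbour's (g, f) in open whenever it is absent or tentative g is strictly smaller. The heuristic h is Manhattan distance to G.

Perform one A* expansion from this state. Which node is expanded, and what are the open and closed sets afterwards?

step 1: expand (4,4) (f=6, h=4) → closed; open now [(1,3) g=2 f=8, (1,4) g=1 f=8, (2,2) g=2 f=8, (4,3) g=3 f=6, (5,4) g=3 f=6]

expanded=(4,4); open=[(1,3) g=2 f=8, (1,4) g=1 f=8, (2,2) g=2 f=8, (4,3) g=3 f=6, (5,4) g=3 f=6]; closed=[(2,3), (2,4), (3,4), (4,4)]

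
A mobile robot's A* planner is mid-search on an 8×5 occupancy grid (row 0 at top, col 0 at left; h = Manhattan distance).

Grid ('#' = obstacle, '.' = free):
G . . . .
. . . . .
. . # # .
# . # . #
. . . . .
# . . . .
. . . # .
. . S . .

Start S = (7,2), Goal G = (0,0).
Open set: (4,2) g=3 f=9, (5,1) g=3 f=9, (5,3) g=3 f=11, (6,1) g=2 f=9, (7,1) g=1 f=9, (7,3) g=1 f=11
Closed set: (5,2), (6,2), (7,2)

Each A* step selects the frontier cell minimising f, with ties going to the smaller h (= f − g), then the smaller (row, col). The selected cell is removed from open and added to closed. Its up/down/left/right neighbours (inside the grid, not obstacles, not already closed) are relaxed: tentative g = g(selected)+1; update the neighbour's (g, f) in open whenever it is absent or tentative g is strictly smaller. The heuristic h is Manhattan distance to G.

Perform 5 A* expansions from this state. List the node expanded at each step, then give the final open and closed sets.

step 1: expand (4,2) (f=9, h=6) → closed; open now [(4,1) g=4 f=9, (4,3) g=4 f=11, (5,1) g=3 f=9, (5,3) g=3 f=11, (6,1) g=2 f=9, (7,1) g=1 f=9, (7,3) g=1 f=11]
step 2: expand (4,1) (f=9, h=5) → closed; open now [(3,1) g=5 f=9, (4,0) g=5 f=9, (4,3) g=4 f=11, (5,1) g=3 f=9, (5,3) g=3 f=11, (6,1) g=2 f=9, (7,1) g=1 f=9, (7,3) g=1 f=11]
step 3: expand (3,1) (f=9, h=4) → closed; open now [(2,1) g=6 f=9, (4,0) g=5 f=9, (4,3) g=4 f=11, (5,1) g=3 f=9, (5,3) g=3 f=11, (6,1) g=2 f=9, (7,1) g=1 f=9, (7,3) g=1 f=11]
step 4: expand (2,1) (f=9, h=3) → closed; open now [(1,1) g=7 f=9, (2,0) g=7 f=9, (4,0) g=5 f=9, (4,3) g=4 f=11, (5,1) g=3 f=9, (5,3) g=3 f=11, (6,1) g=2 f=9, (7,1) g=1 f=9, (7,3) g=1 f=11]
step 5: expand (1,1) (f=9, h=2) → closed; open now [(0,1) g=8 f=9, (1,0) g=8 f=9, (1,2) g=8 f=11, (2,0) g=7 f=9, (4,0) g=5 f=9, (4,3) g=4 f=11, (5,1) g=3 f=9, (5,3) g=3 f=11, (6,1) g=2 f=9, (7,1) g=1 f=9, (7,3) g=1 f=11]

order=[(4,2) → (4,1) → (3,1) → (2,1) → (1,1)]; open=[(0,1) g=8 f=9, (1,0) g=8 f=9, (1,2) g=8 f=11, (2,0) g=7 f=9, (4,0) g=5 f=9, (4,3) g=4 f=11, (5,1) g=3 f=9, (5,3) g=3 f=11, (6,1) g=2 f=9, (7,1) g=1 f=9, (7,3) g=1 f=11]; closed=[(1,1), (2,1), (3,1), (4,1), (4,2), (5,2), (6,2), (7,2)]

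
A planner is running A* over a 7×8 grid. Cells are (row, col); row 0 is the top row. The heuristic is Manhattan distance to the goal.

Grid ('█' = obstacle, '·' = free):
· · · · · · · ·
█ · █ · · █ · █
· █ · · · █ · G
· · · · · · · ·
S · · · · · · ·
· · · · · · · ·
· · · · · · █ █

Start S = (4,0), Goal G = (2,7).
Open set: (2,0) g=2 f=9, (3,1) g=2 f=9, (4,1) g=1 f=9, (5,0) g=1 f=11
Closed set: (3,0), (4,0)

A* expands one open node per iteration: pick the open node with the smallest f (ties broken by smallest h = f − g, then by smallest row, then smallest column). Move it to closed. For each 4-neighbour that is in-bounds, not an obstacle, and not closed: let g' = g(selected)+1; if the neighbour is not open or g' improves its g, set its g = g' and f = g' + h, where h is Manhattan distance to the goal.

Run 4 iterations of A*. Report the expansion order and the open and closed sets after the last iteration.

order=[(2,0) → (3,1) → (3,2) → (2,2)]; open=[(2,3) g=5 f=9, (3,3) g=4 f=9, (4,1) g=1 f=9, (4,2) g=4 f=11, (5,0) g=1 f=11]; closed=[(2,0), (2,2), (3,0), (3,1), (3,2), (4,0)]

step 1: expand (2,0) (f=9, h=7) → closed; open now [(3,1) g=2 f=9, (4,1) g=1 f=9, (5,0) g=1 f=11]
step 2: expand (3,1) (f=9, h=7) → closed; open now [(3,2) g=3 f=9, (4,1) g=1 f=9, (5,0) g=1 f=11]
step 3: expand (3,2) (f=9, h=6) → closed; open now [(2,2) g=4 f=9, (3,3) g=4 f=9, (4,1) g=1 f=9, (4,2) g=4 f=11, (5,0) g=1 f=11]
step 4: expand (2,2) (f=9, h=5) → closed; open now [(2,3) g=5 f=9, (3,3) g=4 f=9, (4,1) g=1 f=9, (4,2) g=4 f=11, (5,0) g=1 f=11]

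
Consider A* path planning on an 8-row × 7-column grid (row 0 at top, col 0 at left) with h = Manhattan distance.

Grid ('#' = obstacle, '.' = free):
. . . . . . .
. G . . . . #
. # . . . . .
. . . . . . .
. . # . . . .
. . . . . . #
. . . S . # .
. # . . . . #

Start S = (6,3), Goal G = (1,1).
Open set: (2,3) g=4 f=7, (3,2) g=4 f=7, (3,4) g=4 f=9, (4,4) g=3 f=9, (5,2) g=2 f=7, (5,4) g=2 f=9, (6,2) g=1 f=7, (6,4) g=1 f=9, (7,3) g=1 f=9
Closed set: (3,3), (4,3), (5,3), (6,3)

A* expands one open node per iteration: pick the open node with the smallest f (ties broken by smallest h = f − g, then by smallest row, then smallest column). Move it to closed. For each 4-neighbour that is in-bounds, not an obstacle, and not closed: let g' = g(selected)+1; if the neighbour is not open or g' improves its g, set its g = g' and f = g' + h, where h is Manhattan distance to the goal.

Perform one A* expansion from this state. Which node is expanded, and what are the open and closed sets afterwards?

expanded=(2,3); open=[(1,3) g=5 f=7, (2,2) g=5 f=7, (2,4) g=5 f=9, (3,2) g=4 f=7, (3,4) g=4 f=9, (4,4) g=3 f=9, (5,2) g=2 f=7, (5,4) g=2 f=9, (6,2) g=1 f=7, (6,4) g=1 f=9, (7,3) g=1 f=9]; closed=[(2,3), (3,3), (4,3), (5,3), (6,3)]

step 1: expand (2,3) (f=7, h=3) → closed; open now [(1,3) g=5 f=7, (2,2) g=5 f=7, (2,4) g=5 f=9, (3,2) g=4 f=7, (3,4) g=4 f=9, (4,4) g=3 f=9, (5,2) g=2 f=7, (5,4) g=2 f=9, (6,2) g=1 f=7, (6,4) g=1 f=9, (7,3) g=1 f=9]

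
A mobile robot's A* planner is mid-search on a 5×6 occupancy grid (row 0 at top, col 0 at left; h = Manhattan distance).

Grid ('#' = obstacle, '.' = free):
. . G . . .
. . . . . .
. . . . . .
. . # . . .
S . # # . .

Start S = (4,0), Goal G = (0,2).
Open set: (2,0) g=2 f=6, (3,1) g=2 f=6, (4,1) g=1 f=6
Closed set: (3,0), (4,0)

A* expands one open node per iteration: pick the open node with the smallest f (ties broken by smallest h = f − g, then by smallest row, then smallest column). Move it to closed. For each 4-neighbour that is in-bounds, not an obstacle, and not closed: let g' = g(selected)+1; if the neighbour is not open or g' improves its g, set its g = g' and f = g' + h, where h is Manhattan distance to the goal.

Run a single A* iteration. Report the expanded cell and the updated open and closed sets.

step 1: expand (2,0) (f=6, h=4) → closed; open now [(1,0) g=3 f=6, (2,1) g=3 f=6, (3,1) g=2 f=6, (4,1) g=1 f=6]

expanded=(2,0); open=[(1,0) g=3 f=6, (2,1) g=3 f=6, (3,1) g=2 f=6, (4,1) g=1 f=6]; closed=[(2,0), (3,0), (4,0)]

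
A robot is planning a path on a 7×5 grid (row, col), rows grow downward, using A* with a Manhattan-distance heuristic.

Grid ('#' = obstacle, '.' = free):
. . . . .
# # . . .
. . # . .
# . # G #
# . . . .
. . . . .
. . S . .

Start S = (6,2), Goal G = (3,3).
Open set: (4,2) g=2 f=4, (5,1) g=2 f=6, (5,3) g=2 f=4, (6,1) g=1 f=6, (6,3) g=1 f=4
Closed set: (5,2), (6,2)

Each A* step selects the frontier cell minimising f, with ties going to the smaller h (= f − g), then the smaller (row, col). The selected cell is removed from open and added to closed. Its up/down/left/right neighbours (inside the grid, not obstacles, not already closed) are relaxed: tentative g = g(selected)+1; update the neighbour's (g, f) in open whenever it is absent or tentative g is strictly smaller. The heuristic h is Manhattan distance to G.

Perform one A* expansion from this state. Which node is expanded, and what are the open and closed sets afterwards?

expanded=(4,2); open=[(4,1) g=3 f=6, (4,3) g=3 f=4, (5,1) g=2 f=6, (5,3) g=2 f=4, (6,1) g=1 f=6, (6,3) g=1 f=4]; closed=[(4,2), (5,2), (6,2)]

step 1: expand (4,2) (f=4, h=2) → closed; open now [(4,1) g=3 f=6, (4,3) g=3 f=4, (5,1) g=2 f=6, (5,3) g=2 f=4, (6,1) g=1 f=6, (6,3) g=1 f=4]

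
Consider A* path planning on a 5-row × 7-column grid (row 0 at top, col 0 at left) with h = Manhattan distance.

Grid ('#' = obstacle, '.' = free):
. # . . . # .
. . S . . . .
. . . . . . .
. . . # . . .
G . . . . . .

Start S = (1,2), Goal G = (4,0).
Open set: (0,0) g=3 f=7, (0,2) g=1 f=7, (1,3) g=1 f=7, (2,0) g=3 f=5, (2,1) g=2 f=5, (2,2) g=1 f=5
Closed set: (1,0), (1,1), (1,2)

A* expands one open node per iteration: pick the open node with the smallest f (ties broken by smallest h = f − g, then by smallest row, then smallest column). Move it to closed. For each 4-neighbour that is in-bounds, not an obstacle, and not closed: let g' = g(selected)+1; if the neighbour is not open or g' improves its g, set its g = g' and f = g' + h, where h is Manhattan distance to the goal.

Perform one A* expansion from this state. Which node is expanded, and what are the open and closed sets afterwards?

step 1: expand (2,0) (f=5, h=2) → closed; open now [(0,0) g=3 f=7, (0,2) g=1 f=7, (1,3) g=1 f=7, (2,1) g=2 f=5, (2,2) g=1 f=5, (3,0) g=4 f=5]

expanded=(2,0); open=[(0,0) g=3 f=7, (0,2) g=1 f=7, (1,3) g=1 f=7, (2,1) g=2 f=5, (2,2) g=1 f=5, (3,0) g=4 f=5]; closed=[(1,0), (1,1), (1,2), (2,0)]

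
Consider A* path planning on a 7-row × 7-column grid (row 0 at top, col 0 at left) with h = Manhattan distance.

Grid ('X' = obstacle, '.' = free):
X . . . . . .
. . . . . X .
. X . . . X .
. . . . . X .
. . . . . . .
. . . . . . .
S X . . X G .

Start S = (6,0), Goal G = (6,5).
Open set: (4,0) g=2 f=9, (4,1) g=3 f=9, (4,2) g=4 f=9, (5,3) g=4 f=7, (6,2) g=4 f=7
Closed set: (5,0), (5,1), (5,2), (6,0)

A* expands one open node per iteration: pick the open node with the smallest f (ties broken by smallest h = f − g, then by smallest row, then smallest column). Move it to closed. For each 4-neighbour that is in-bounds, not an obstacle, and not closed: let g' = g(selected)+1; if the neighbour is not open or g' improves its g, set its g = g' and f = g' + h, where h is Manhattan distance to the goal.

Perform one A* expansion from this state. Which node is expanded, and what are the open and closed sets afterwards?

step 1: expand (5,3) (f=7, h=3) → closed; open now [(4,0) g=2 f=9, (4,1) g=3 f=9, (4,2) g=4 f=9, (4,3) g=5 f=9, (5,4) g=5 f=7, (6,2) g=4 f=7, (6,3) g=5 f=7]

expanded=(5,3); open=[(4,0) g=2 f=9, (4,1) g=3 f=9, (4,2) g=4 f=9, (4,3) g=5 f=9, (5,4) g=5 f=7, (6,2) g=4 f=7, (6,3) g=5 f=7]; closed=[(5,0), (5,1), (5,2), (5,3), (6,0)]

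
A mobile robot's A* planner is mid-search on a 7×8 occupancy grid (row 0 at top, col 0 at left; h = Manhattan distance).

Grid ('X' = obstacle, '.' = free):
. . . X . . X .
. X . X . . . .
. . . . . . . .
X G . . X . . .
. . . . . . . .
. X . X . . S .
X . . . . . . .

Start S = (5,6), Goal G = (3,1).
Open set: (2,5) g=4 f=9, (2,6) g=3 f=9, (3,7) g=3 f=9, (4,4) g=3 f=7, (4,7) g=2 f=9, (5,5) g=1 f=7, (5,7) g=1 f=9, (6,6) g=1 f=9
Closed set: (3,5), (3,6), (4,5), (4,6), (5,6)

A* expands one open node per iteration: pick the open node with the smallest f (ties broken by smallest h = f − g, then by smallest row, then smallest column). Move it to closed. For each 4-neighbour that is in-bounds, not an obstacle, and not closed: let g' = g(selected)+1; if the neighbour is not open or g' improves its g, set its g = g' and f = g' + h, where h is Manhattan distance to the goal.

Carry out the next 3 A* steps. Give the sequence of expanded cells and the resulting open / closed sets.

order=[(4,4) → (4,3) → (3,3)]; open=[(2,3) g=6 f=9, (2,5) g=4 f=9, (2,6) g=3 f=9, (3,2) g=6 f=7, (3,7) g=3 f=9, (4,2) g=5 f=7, (4,7) g=2 f=9, (5,4) g=4 f=9, (5,5) g=1 f=7, (5,7) g=1 f=9, (6,6) g=1 f=9]; closed=[(3,3), (3,5), (3,6), (4,3), (4,4), (4,5), (4,6), (5,6)]

step 1: expand (4,4) (f=7, h=4) → closed; open now [(2,5) g=4 f=9, (2,6) g=3 f=9, (3,7) g=3 f=9, (4,3) g=4 f=7, (4,7) g=2 f=9, (5,4) g=4 f=9, (5,5) g=1 f=7, (5,7) g=1 f=9, (6,6) g=1 f=9]
step 2: expand (4,3) (f=7, h=3) → closed; open now [(2,5) g=4 f=9, (2,6) g=3 f=9, (3,3) g=5 f=7, (3,7) g=3 f=9, (4,2) g=5 f=7, (4,7) g=2 f=9, (5,4) g=4 f=9, (5,5) g=1 f=7, (5,7) g=1 f=9, (6,6) g=1 f=9]
step 3: expand (3,3) (f=7, h=2) → closed; open now [(2,3) g=6 f=9, (2,5) g=4 f=9, (2,6) g=3 f=9, (3,2) g=6 f=7, (3,7) g=3 f=9, (4,2) g=5 f=7, (4,7) g=2 f=9, (5,4) g=4 f=9, (5,5) g=1 f=7, (5,7) g=1 f=9, (6,6) g=1 f=9]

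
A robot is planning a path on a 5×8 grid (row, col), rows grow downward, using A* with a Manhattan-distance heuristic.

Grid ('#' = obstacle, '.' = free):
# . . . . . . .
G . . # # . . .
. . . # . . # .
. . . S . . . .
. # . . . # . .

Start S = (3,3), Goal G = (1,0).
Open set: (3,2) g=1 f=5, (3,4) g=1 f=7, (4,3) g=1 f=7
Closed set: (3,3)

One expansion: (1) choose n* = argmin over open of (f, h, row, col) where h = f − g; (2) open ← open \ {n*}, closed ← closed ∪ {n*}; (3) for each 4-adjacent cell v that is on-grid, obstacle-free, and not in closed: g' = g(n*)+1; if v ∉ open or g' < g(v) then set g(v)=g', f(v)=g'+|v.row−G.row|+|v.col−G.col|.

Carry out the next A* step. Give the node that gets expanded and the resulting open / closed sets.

step 1: expand (3,2) (f=5, h=4) → closed; open now [(2,2) g=2 f=5, (3,1) g=2 f=5, (3,4) g=1 f=7, (4,2) g=2 f=7, (4,3) g=1 f=7]

expanded=(3,2); open=[(2,2) g=2 f=5, (3,1) g=2 f=5, (3,4) g=1 f=7, (4,2) g=2 f=7, (4,3) g=1 f=7]; closed=[(3,2), (3,3)]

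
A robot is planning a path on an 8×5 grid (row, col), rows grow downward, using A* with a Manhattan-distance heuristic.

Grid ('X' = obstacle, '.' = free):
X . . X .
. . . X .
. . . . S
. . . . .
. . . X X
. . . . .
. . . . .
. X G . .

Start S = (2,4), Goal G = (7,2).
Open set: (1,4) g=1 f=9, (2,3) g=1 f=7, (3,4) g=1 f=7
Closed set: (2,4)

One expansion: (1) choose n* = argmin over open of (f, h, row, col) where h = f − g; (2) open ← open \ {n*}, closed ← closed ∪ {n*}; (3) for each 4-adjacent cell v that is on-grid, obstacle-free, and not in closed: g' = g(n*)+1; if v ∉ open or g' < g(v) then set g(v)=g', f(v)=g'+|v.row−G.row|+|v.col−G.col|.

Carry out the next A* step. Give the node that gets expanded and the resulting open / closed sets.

expanded=(2,3); open=[(1,4) g=1 f=9, (2,2) g=2 f=7, (3,3) g=2 f=7, (3,4) g=1 f=7]; closed=[(2,3), (2,4)]

step 1: expand (2,3) (f=7, h=6) → closed; open now [(1,4) g=1 f=9, (2,2) g=2 f=7, (3,3) g=2 f=7, (3,4) g=1 f=7]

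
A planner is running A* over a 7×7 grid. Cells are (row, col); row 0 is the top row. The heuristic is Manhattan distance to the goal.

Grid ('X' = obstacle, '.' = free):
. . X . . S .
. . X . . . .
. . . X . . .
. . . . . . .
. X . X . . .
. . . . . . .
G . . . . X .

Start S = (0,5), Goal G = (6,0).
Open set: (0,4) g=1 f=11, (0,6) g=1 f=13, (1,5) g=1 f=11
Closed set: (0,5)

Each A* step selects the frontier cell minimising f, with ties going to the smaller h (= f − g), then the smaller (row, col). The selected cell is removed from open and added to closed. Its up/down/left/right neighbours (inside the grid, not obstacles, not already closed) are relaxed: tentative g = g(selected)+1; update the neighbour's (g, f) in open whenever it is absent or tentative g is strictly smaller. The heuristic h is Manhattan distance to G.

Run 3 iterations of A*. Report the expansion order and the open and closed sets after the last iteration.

order=[(0,4) → (0,3) → (1,3)]; open=[(0,6) g=1 f=13, (1,4) g=2 f=11, (1,5) g=1 f=11]; closed=[(0,3), (0,4), (0,5), (1,3)]

step 1: expand (0,4) (f=11, h=10) → closed; open now [(0,3) g=2 f=11, (0,6) g=1 f=13, (1,4) g=2 f=11, (1,5) g=1 f=11]
step 2: expand (0,3) (f=11, h=9) → closed; open now [(0,6) g=1 f=13, (1,3) g=3 f=11, (1,4) g=2 f=11, (1,5) g=1 f=11]
step 3: expand (1,3) (f=11, h=8) → closed; open now [(0,6) g=1 f=13, (1,4) g=2 f=11, (1,5) g=1 f=11]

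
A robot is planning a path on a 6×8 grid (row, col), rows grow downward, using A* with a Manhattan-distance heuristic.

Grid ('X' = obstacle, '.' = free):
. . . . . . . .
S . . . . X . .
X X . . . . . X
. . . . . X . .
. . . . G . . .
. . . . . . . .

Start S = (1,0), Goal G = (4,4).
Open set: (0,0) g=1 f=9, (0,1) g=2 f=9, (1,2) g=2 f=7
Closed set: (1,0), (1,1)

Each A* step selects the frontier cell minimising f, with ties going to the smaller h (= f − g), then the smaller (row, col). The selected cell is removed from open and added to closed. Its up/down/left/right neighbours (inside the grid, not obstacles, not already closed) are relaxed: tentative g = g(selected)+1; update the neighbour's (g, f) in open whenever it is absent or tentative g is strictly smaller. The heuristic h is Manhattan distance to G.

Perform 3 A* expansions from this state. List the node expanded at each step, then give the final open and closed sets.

order=[(1,2) → (1,3) → (1,4)]; open=[(0,0) g=1 f=9, (0,1) g=2 f=9, (0,2) g=3 f=9, (0,3) g=4 f=9, (0,4) g=5 f=9, (2,2) g=3 f=7, (2,3) g=4 f=7, (2,4) g=5 f=7]; closed=[(1,0), (1,1), (1,2), (1,3), (1,4)]

step 1: expand (1,2) (f=7, h=5) → closed; open now [(0,0) g=1 f=9, (0,1) g=2 f=9, (0,2) g=3 f=9, (1,3) g=3 f=7, (2,2) g=3 f=7]
step 2: expand (1,3) (f=7, h=4) → closed; open now [(0,0) g=1 f=9, (0,1) g=2 f=9, (0,2) g=3 f=9, (0,3) g=4 f=9, (1,4) g=4 f=7, (2,2) g=3 f=7, (2,3) g=4 f=7]
step 3: expand (1,4) (f=7, h=3) → closed; open now [(0,0) g=1 f=9, (0,1) g=2 f=9, (0,2) g=3 f=9, (0,3) g=4 f=9, (0,4) g=5 f=9, (2,2) g=3 f=7, (2,3) g=4 f=7, (2,4) g=5 f=7]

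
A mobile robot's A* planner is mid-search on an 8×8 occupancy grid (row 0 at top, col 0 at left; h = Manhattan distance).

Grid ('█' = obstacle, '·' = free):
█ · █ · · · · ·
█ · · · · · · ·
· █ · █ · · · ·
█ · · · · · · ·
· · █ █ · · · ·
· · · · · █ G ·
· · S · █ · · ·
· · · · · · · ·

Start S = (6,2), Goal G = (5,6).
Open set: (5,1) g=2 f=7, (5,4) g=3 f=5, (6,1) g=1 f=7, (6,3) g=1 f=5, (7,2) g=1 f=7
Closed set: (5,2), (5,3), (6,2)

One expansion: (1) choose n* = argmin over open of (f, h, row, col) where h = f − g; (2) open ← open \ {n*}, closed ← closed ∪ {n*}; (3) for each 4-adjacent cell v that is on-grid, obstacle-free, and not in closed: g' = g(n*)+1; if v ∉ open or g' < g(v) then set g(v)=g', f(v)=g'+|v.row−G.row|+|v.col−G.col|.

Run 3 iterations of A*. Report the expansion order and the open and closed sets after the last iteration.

order=[(5,4) → (6,3) → (4,4)]; open=[(3,4) g=5 f=9, (4,5) g=5 f=7, (5,1) g=2 f=7, (6,1) g=1 f=7, (7,2) g=1 f=7, (7,3) g=2 f=7]; closed=[(4,4), (5,2), (5,3), (5,4), (6,2), (6,3)]

step 1: expand (5,4) (f=5, h=2) → closed; open now [(4,4) g=4 f=7, (5,1) g=2 f=7, (6,1) g=1 f=7, (6,3) g=1 f=5, (7,2) g=1 f=7]
step 2: expand (6,3) (f=5, h=4) → closed; open now [(4,4) g=4 f=7, (5,1) g=2 f=7, (6,1) g=1 f=7, (7,2) g=1 f=7, (7,3) g=2 f=7]
step 3: expand (4,4) (f=7, h=3) → closed; open now [(3,4) g=5 f=9, (4,5) g=5 f=7, (5,1) g=2 f=7, (6,1) g=1 f=7, (7,2) g=1 f=7, (7,3) g=2 f=7]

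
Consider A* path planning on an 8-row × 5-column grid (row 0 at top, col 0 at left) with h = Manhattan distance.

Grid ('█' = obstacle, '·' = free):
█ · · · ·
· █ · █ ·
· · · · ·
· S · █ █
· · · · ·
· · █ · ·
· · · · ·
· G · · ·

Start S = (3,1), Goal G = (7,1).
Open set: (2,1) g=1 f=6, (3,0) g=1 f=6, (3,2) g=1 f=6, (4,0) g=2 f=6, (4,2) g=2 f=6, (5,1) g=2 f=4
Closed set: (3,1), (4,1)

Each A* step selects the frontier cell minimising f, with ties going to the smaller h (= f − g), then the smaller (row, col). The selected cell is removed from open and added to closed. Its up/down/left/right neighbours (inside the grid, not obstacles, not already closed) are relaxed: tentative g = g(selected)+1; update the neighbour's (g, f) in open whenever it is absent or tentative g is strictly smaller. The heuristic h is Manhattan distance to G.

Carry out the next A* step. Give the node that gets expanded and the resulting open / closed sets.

step 1: expand (5,1) (f=4, h=2) → closed; open now [(2,1) g=1 f=6, (3,0) g=1 f=6, (3,2) g=1 f=6, (4,0) g=2 f=6, (4,2) g=2 f=6, (5,0) g=3 f=6, (6,1) g=3 f=4]

expanded=(5,1); open=[(2,1) g=1 f=6, (3,0) g=1 f=6, (3,2) g=1 f=6, (4,0) g=2 f=6, (4,2) g=2 f=6, (5,0) g=3 f=6, (6,1) g=3 f=4]; closed=[(3,1), (4,1), (5,1)]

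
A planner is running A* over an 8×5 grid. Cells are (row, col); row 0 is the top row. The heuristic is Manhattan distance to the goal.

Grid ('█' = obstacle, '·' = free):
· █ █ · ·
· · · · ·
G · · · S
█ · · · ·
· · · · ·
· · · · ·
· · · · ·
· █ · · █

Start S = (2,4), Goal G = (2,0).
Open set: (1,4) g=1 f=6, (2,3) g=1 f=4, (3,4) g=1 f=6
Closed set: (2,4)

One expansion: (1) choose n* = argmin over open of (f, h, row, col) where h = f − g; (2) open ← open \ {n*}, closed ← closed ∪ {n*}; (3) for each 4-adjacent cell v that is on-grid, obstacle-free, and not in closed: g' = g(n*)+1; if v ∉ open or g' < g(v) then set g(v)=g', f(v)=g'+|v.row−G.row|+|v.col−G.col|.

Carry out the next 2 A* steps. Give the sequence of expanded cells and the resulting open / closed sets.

order=[(2,3) → (2,2)]; open=[(1,2) g=3 f=6, (1,3) g=2 f=6, (1,4) g=1 f=6, (2,1) g=3 f=4, (3,2) g=3 f=6, (3,3) g=2 f=6, (3,4) g=1 f=6]; closed=[(2,2), (2,3), (2,4)]

step 1: expand (2,3) (f=4, h=3) → closed; open now [(1,3) g=2 f=6, (1,4) g=1 f=6, (2,2) g=2 f=4, (3,3) g=2 f=6, (3,4) g=1 f=6]
step 2: expand (2,2) (f=4, h=2) → closed; open now [(1,2) g=3 f=6, (1,3) g=2 f=6, (1,4) g=1 f=6, (2,1) g=3 f=4, (3,2) g=3 f=6, (3,3) g=2 f=6, (3,4) g=1 f=6]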